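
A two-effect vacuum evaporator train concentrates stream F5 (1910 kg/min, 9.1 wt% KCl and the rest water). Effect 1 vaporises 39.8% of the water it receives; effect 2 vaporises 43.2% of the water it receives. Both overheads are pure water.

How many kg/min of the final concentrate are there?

767.5 kg/min

water in feed = 1910×0.909 = 1736.2 kg/min.
After stage 1: water left = (1−0.398)×1736.2 = 1045.2; stream total = 1219 kg/min.
After stage 2: water left = (1−0.432)×1045.2 = 593.67; final concentrate = 767.48 kg/min.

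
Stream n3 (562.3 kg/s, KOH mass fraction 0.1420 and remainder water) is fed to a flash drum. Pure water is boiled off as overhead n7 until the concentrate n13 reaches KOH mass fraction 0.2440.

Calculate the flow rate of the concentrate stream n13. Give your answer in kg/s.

327.2 kg/s

KOH is conserved: 562.3×0.142 = 79.847 kg/s all reports to the concentrate.
Concentrate = 79.847/(target fraction) = 327.24 kg/s.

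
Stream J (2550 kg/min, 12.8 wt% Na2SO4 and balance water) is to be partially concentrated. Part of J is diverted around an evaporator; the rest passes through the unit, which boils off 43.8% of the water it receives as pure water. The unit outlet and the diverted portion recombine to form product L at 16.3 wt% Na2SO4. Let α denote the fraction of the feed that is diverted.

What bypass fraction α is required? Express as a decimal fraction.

All 2550×0.128 = 326.4 kg/min of Na2SO4 reaches L, so L = 326.4/0.163 = 2002.5 kg/min and vapour = 547.55 kg/min.
The evaporator receives (1−α)·2550 of feed at 0.872 water and removes 0.438 of that water:
0.438×0.872×(1−α)×2550 = 547.55
(1−α) = 547.55/973.94 = 0.5622;  α = 0.4378.

0.438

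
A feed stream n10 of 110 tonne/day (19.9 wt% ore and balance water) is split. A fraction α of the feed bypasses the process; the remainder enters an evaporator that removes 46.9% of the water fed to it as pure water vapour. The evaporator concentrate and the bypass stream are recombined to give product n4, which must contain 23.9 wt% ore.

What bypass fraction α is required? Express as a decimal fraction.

0.554

All 110×0.199 = 21.89 tonne/day of ore reaches n4, so n4 = 21.89/0.239 = 91.59 tonne/day and vapour = 18.41 tonne/day.
The evaporator receives (1−α)·110 of feed at 0.801 water and removes 0.469 of that water:
0.469×0.801×(1−α)×110 = 18.41
(1−α) = 18.41/41.324 = 0.4455;  α = 0.5545.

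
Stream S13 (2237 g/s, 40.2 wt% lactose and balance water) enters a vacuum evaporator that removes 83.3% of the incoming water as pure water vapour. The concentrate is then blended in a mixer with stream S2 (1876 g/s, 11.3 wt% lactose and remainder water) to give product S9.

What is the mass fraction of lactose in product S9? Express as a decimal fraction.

Vapour removed = 0.833×0.598×2237 = 1114.3 g/s; concentrate = 1122.7 g/s.
lactose reaching the mixer = 899.27 (from concentrate) + 1876×0.113 = 1111.3 g/s.
Product flow = 1122.7 + 1876 = 2998.7 g/s; lactose fraction = 0.371.

0.371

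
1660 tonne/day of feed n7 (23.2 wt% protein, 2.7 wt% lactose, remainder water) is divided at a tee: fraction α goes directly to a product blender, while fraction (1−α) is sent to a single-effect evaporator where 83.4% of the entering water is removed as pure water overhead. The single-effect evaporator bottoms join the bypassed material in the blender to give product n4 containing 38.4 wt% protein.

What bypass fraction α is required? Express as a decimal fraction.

All 1660×0.232 = 385.12 tonne/day of protein reaches n4, so n4 = 385.12/0.384 = 1002.9 tonne/day and vapour = 657.08 tonne/day.
The evaporator receives (1−α)·1660 of feed at 0.741 water and removes 0.834 of that water:
0.834×0.741×(1−α)×1660 = 657.08
(1−α) = 657.08/1025.9 = 0.6405;  α = 0.3595.

0.359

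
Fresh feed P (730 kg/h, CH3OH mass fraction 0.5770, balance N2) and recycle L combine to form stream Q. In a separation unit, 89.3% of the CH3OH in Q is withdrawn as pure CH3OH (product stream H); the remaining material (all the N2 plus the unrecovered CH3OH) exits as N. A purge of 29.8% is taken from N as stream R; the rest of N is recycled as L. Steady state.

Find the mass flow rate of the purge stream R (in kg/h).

N2 enters only via P and leaves only via the purge: 730×0.423 = 0.298×(N2 in N), and the separation unit passes all N2, so N2 in Q = N2 in N = 1036.2 kg/h.
CH3OH in Q: m_A = 730×0.577 + (1−0.298)·(1−0.893)·m_A, so m_A = 421.21/0.9249 = 455.42 kg/h.
N = (1−0.893)×455.42 + 1036.2 = 1084.9 kg/h.
Purge R = 0.298×1084.9 = 323.31 kg/h.

323.3 kg/h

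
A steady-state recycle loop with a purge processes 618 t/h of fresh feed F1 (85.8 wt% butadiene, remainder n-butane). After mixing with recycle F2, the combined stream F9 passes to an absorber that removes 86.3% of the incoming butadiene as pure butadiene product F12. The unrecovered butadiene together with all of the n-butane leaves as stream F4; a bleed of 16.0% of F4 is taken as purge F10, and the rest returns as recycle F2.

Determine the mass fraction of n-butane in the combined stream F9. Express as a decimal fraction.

n-butane enters only via F1 and leaves only via the purge: 618×0.142 = 0.160×(n-butane in F4), and the absorber passes all n-butane, so n-butane in F9 = n-butane in F4 = 548.47 t/h.
butadiene in F9: m_A = 618×0.858 + (1−0.160)·(1−0.863)·m_A, so m_A = 530.24/0.8849 = 599.2 t/h.
F9 = 599.2 + 548.47 = 1147.7 t/h.
n-butane fraction in F9 = 548.47/1147.7 = 0.4779.

0.4779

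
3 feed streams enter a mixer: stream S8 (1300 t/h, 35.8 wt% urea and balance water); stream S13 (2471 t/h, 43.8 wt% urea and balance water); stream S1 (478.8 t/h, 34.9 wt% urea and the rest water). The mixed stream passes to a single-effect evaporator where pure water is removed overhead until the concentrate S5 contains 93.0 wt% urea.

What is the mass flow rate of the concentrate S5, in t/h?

1844 t/h

urea entering = 1300×0.358 + 2471×0.438 + 478.8×0.349 = 1714.8 t/h.
All urea reports to S5, so S5 = 1714.8/0.930 = 1843.9 t/h.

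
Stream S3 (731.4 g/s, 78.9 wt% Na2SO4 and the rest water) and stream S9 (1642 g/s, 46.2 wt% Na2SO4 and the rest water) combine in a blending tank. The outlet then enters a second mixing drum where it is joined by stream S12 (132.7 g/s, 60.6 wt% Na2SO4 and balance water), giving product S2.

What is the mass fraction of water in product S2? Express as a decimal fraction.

Overall, product flow = 2506.1 g/s.
water in = 731.4×0.211 + 1642×0.538 + 132.7×0.394 = 1090 g/s.
water fraction in S2 = 0.4349.

0.4349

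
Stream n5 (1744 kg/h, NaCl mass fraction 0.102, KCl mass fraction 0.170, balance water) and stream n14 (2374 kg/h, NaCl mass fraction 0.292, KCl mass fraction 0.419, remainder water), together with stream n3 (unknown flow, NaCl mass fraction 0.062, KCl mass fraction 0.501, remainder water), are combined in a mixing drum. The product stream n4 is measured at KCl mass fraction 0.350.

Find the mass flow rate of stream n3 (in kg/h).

Let n3 be the unknown flow. Total out = 4118 + n3.
KCl balance: 1291.2 + 0.501·n3 = 0.350·(4118 + n3)
(0.501 − 0.350)·n3 = 0.350×4118 − 1291.2 = 150.11
n3 = 150.11 / 0.151 = 994.13 kg/h

994.1 kg/h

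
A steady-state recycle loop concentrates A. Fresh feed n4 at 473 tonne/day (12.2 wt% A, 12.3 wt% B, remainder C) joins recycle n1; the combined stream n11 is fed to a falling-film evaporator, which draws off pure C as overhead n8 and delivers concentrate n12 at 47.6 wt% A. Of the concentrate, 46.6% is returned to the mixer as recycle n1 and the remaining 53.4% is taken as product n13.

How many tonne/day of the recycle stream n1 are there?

105.8 tonne/day

Overall A balance (none leaves overhead): A in fresh feed = A in product, i.e. 473×0.122 = (1−0.466)·n12·0.476.
n12 = 57.706/(0.476×0.534) = 227.02 tonne/day.
Recycle n1 = 0.466×227.02 = 105.79 tonne/day.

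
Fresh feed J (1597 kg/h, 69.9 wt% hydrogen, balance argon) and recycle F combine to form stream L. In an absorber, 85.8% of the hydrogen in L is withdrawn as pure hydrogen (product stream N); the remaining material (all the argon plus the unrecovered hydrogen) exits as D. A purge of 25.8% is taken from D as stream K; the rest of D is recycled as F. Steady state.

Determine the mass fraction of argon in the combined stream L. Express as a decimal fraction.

0.599

argon enters only via J and leaves only via the purge: 1597×0.301 = 0.258×(argon in D), and the absorber passes all argon, so argon in L = argon in D = 1863.2 kg/h.
hydrogen in L: m_A = 1597×0.699 + (1−0.258)·(1−0.858)·m_A, so m_A = 1116.3/0.8946 = 1247.8 kg/h.
L = 1247.8 + 1863.2 = 3110.9 kg/h.
argon fraction in L = 1863.2/3110.9 = 0.599.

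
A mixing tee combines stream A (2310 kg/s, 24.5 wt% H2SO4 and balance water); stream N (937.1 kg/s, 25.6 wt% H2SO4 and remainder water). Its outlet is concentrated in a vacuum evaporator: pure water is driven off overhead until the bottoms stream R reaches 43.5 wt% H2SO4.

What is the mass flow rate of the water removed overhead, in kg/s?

1395 kg/s

H2SO4 entering = 2310×0.245 + 937.1×0.256 = 805.85 kg/s.
All H2SO4 reports to R, so R = 805.85/0.435 = 1852.5 kg/s.
Total feed = 3247.1 kg/s; overhead = 3247.1 − 1852.5 = 1394.6 kg/s.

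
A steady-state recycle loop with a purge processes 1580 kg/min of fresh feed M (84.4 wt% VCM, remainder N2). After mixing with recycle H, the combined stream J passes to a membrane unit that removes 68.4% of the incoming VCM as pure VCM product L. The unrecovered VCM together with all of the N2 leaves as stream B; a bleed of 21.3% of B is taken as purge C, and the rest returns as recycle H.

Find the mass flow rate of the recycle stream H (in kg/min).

N2 enters only via M and leaves only via the purge: 1580×0.156 = 0.213×(N2 in B), and the membrane unit passes all N2, so N2 in J = N2 in B = 1157.2 kg/min.
VCM in J: m_A = 1580×0.844 + (1−0.213)·(1−0.684)·m_A, so m_A = 1333.5/0.7513 = 1774.9 kg/min.
B = (1−0.684)×1774.9 + 1157.2 = 1718.1 kg/min.
Recycle H = (1−0.213)×1718.1 = 1352.1 kg/min.

1352 kg/min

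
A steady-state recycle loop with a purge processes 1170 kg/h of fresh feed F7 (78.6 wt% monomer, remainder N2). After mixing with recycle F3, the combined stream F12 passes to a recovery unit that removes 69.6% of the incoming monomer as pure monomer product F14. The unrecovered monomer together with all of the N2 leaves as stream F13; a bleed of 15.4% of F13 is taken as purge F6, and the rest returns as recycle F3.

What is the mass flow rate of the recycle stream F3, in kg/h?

N2 enters only via F7 and leaves only via the purge: 1170×0.214 = 0.154×(N2 in F13), and the recovery unit passes all N2, so N2 in F12 = N2 in F13 = 1625.8 kg/h.
monomer in F12: m_A = 1170×0.786 + (1−0.154)·(1−0.696)·m_A, so m_A = 919.62/0.7428 = 1238 kg/h.
F13 = (1−0.696)×1238 + 1625.8 = 2002.2 kg/h.
Recycle F3 = (1−0.154)×2002.2 = 1693.9 kg/h.

1694 kg/h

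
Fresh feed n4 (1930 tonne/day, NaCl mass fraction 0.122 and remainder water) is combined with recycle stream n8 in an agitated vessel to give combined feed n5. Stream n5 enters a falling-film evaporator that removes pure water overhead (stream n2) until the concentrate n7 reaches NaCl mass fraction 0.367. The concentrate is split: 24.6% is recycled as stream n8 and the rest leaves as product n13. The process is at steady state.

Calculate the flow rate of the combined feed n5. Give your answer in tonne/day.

Overall NaCl balance (none leaves overhead): NaCl in fresh feed = NaCl in product, i.e. 1930×0.122 = (1−0.246)·n7·0.367.
n7 = 235.46/(0.367×0.754) = 850.9 tonne/day.
Recycle n8 = 0.246×850.9 = 209.32 tonne/day.
Combined feed n5 = 1930 + 209.32 = 2139.3 tonne/day.

2139 tonne/day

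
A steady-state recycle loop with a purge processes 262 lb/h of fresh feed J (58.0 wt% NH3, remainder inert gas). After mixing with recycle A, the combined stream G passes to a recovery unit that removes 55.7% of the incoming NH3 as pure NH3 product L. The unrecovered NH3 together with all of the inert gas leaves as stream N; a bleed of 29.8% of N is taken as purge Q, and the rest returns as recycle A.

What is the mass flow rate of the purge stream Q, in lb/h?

inert gas enters only via J and leaves only via the purge: 262×0.420 = 0.298×(inert gas in N), and the recovery unit passes all inert gas, so inert gas in G = inert gas in N = 369.26 lb/h.
NH3 in G: m_A = 262×0.580 + (1−0.298)·(1−0.557)·m_A, so m_A = 151.96/0.6890 = 220.55 lb/h.
N = (1−0.557)×220.55 + 369.26 = 466.96 lb/h.
Purge Q = 0.298×466.96 = 139.16 lb/h.

139.2 lb/h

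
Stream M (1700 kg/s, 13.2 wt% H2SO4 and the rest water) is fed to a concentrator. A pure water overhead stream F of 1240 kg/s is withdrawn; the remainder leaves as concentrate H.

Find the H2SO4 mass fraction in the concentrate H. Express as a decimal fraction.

0.488

H2SO4 is not removed: 1700×0.132 = 224.4 kg/s of H2SO4 enters H.
Concentrate = 1700 − 1240 = 460 kg/s.
Mass fraction = 224.4/460 = 0.488.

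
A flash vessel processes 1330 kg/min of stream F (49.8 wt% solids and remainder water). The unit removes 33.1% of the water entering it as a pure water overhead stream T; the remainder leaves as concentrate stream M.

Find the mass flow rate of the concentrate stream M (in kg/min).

1109 kg/min

water entering = 1330×0.502 = 667.66 kg/min; overhead removed = 0.331×667.66 = 221 kg/min.
Concentrate = 1330 − 221 = 1109 kg/min.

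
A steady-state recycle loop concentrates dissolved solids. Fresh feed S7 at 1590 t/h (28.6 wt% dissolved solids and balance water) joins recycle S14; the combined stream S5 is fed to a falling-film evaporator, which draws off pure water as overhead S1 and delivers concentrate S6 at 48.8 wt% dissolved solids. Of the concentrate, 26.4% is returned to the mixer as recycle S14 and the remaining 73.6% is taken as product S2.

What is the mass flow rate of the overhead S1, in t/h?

658.2 t/h

Overall dissolved solids balance (none leaves overhead): dissolved solids in fresh feed = dissolved solids in product, i.e. 1590×0.286 = (1−0.264)·S6·0.488.
S6 = 454.74/(0.488×0.736) = 1266.1 t/h.
Recycle S14 = 0.264×1266.1 = 334.25 t/h.
Combined feed S5 = 1590 + 334.25 = 1924.2 t/h.
Overhead S1 = S5 − S6 = 1924.2 − 1266.1 = 658.16 t/h.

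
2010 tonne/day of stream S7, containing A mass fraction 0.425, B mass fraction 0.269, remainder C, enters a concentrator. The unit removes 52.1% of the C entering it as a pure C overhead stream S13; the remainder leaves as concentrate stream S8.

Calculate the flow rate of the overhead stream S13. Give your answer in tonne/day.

C entering = 2010×0.306 = 615.06 tonne/day; overhead removed = 0.521×615.06 = 320.45 tonne/day.

320.4 tonne/day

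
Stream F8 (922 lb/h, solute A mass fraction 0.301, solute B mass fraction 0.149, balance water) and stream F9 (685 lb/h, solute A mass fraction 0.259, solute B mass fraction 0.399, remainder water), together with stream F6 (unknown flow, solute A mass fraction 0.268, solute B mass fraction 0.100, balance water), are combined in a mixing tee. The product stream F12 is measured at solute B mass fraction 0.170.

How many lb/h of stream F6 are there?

1964 lb/h

Let F6 be the unknown flow. Total out = 1607 + F6.
solute B balance: 410.69 + 0.100·F6 = 0.170·(1607 + F6)
(0.100 − 0.170)·F6 = 0.170×1607 − 410.69 = -137.5
F6 = -137.5 / -0.070 = 1964.3 lb/h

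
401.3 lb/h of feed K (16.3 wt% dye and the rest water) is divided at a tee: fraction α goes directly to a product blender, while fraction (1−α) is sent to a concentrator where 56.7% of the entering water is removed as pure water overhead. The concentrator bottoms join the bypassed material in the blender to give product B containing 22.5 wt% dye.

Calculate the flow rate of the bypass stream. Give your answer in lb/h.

168.3 lb/h

All 401.3×0.163 = 65.412 lb/h of dye reaches B, so B = 65.412/0.225 = 290.72 lb/h and vapour = 110.58 lb/h.
The evaporator receives (1−α)·401.3 of feed at 0.837 water and removes 0.567 of that water:
0.567×0.837×(1−α)×401.3 = 110.58
(1−α) = 110.58/190.45 = 0.5806;  α = 0.4194.
Bypass flow = 0.4194×401.3 = 168.29 lb/h.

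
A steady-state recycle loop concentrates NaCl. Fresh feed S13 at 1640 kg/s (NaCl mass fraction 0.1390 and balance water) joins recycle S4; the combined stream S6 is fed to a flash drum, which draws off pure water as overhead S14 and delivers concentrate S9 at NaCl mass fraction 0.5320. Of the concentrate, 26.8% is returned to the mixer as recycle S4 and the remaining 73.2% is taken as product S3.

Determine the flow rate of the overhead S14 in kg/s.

Overall NaCl balance (none leaves overhead): NaCl in fresh feed = NaCl in product, i.e. 1640×0.139 = (1−0.268)·S9·0.532.
S9 = 227.96/(0.532×0.732) = 585.38 kg/s.
Recycle S4 = 0.268×585.38 = 156.88 kg/s.
Combined feed S6 = 1640 + 156.88 = 1796.9 kg/s.
Overhead S14 = S6 − S9 = 1796.9 − 585.38 = 1211.5 kg/s.

1212 kg/s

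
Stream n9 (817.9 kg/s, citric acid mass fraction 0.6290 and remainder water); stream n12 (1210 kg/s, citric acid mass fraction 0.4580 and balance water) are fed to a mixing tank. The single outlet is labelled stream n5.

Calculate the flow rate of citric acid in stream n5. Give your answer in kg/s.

citric acid out = citric acid in = 817.9×0.629 + 1210×0.458 = 1068.6 kg/s.

1069 kg/s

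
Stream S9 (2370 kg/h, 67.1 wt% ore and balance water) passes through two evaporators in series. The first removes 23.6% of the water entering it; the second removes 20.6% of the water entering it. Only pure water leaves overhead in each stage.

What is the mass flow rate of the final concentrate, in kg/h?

2063 kg/h

water in feed = 2370×0.329 = 779.73 kg/h.
After stage 1: water left = (1−0.236)×779.73 = 595.71; stream total = 2186 kg/h.
After stage 2: water left = (1−0.206)×595.71 = 473; final concentrate = 2063.3 kg/h.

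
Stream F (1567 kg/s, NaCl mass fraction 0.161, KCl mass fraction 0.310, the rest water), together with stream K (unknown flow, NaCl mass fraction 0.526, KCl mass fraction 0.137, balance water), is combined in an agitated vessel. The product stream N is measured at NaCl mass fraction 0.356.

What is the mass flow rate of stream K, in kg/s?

1797 kg/s

Let K be the unknown flow. Total out = 1567 + K.
NaCl balance: 252.29 + 0.526·K = 0.356·(1567 + K)
(0.526 − 0.356)·K = 0.356×1567 − 252.29 = 305.56
K = 305.56 / 0.170 = 1797.4 kg/s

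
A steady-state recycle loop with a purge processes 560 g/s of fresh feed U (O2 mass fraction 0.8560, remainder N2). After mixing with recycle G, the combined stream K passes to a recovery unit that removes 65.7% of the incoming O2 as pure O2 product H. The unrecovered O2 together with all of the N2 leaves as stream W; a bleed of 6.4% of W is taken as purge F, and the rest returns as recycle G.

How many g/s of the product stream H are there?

O2 in K: m_A = 560×0.856 + (1−0.064)·(1−0.657)·m_A, so m_A = 479.36/0.6790 = 706.03 g/s.
Product H = 0.657×706.03 = 463.86 g/s.

463.9 g/s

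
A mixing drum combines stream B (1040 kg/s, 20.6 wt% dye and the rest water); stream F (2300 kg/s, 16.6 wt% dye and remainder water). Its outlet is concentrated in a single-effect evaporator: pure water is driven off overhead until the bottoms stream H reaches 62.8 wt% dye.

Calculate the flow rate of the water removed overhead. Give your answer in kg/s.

2391 kg/s

dye entering = 1040×0.206 + 2300×0.166 = 596.04 kg/s.
All dye reports to H, so H = 596.04/0.628 = 949.11 kg/s.
Total feed = 3340 kg/s; overhead = 3340 − 949.11 = 2390.9 kg/s.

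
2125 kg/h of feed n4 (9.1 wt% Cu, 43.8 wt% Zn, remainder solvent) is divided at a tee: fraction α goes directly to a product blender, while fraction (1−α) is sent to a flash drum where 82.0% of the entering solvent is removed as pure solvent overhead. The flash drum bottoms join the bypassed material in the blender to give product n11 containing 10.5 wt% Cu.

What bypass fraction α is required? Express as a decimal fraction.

All 2125×0.091 = 193.38 kg/h of Cu reaches n11, so n11 = 193.38/0.105 = 1841.7 kg/h and vapour = 283.33 kg/h.
The evaporator receives (1−α)·2125 of feed at 0.471 solvent and removes 0.820 of that solvent:
0.820×0.471×(1−α)×2125 = 283.33
(1−α) = 283.33/820.72 = 0.3452;  α = 0.6548.

0.655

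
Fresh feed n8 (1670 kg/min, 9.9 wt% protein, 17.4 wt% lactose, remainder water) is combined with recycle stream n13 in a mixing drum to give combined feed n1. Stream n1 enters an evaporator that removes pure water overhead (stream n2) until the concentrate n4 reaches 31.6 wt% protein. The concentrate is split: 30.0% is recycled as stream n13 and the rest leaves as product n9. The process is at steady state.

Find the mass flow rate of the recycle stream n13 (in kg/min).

224.2 kg/min

Overall protein balance (none leaves overhead): protein in fresh feed = protein in product, i.e. 1670×0.099 = (1−0.300)·n4·0.316.
n4 = 165.33/(0.316×0.700) = 747.42 kg/min.
Recycle n13 = 0.300×747.42 = 224.23 kg/min.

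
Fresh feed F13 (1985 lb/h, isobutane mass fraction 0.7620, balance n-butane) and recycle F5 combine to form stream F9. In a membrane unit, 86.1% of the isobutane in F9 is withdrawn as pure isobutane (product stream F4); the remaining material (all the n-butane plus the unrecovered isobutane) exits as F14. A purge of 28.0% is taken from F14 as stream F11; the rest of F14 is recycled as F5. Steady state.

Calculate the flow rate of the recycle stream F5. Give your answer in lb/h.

n-butane enters only via F13 and leaves only via the purge: 1985×0.238 = 0.280×(n-butane in F14), and the membrane unit passes all n-butane, so n-butane in F9 = n-butane in F14 = 1687.2 lb/h.
isobutane in F9: m_A = 1985×0.762 + (1−0.280)·(1−0.861)·m_A, so m_A = 1512.6/0.8999 = 1680.8 lb/h.
F14 = (1−0.861)×1680.8 + 1687.2 = 1920.9 lb/h.
Recycle F5 = (1−0.280)×1920.9 = 1383 lb/h.

1383 lb/h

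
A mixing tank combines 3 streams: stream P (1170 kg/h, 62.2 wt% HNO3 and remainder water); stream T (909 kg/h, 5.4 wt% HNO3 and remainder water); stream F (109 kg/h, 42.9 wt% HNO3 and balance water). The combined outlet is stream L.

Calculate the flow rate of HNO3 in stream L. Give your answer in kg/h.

HNO3 out = HNO3 in = 1170×0.622 + 909×0.054 + 109×0.429 = 823.59 kg/h.

823.6 kg/h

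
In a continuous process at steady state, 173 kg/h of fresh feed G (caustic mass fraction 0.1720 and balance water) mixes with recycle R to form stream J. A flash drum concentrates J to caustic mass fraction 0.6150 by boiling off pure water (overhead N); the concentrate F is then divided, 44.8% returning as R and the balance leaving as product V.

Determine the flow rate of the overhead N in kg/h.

124.6 kg/h

Overall caustic balance (none leaves overhead): caustic in fresh feed = caustic in product, i.e. 173×0.172 = (1−0.448)·F·0.615.
F = 29.756/(0.615×0.552) = 87.652 kg/h.
Recycle R = 0.448×87.652 = 39.268 kg/h.
Combined feed J = 173 + 39.268 = 212.27 kg/h.
Overhead N = J − F = 212.27 − 87.652 = 124.62 kg/h.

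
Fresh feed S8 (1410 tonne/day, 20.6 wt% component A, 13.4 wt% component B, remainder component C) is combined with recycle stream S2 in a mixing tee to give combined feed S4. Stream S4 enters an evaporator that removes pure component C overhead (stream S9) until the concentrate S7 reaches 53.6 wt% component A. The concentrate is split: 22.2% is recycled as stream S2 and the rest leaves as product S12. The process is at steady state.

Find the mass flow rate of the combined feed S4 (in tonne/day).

Overall component A balance (none leaves overhead): component A in fresh feed = component A in product, i.e. 1410×0.206 = (1−0.222)·S7·0.536.
S7 = 290.46/(0.536×0.778) = 696.53 tonne/day.
Recycle S2 = 0.222×696.53 = 154.63 tonne/day.
Combined feed S4 = 1410 + 154.63 = 1564.6 tonne/day.

1565 tonne/day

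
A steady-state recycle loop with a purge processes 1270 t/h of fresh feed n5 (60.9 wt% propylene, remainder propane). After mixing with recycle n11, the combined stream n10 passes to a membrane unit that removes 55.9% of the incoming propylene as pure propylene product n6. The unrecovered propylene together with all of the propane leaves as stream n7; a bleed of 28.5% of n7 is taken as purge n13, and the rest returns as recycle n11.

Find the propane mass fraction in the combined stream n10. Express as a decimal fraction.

propane enters only via n5 and leaves only via the purge: 1270×0.391 = 0.285×(propane in n7), and the membrane unit passes all propane, so propane in n10 = propane in n7 = 1742.4 t/h.
propylene in n10: m_A = 1270×0.609 + (1−0.285)·(1−0.559)·m_A, so m_A = 773.43/0.6847 = 1129.6 t/h.
n10 = 1129.6 + 1742.4 = 2872 t/h.
propane fraction in n10 = 1742.4/2872 = 0.6067.

0.6067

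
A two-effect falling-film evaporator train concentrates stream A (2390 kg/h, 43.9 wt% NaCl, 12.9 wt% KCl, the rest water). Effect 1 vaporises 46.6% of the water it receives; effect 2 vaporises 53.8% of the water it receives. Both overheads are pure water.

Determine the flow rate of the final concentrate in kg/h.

water in feed = 2390×0.432 = 1032.5 kg/h.
After stage 1: water left = (1−0.466)×1032.5 = 551.34; stream total = 1908.9 kg/h.
After stage 2: water left = (1−0.538)×551.34 = 254.72; final concentrate = 1612.2 kg/h.

1612 kg/h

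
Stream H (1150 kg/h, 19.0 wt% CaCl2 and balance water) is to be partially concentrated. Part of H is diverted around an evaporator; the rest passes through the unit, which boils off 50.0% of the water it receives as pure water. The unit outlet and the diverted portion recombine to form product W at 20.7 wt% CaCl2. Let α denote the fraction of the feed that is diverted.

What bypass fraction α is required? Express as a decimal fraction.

All 1150×0.190 = 218.5 kg/h of CaCl2 reaches W, so W = 218.5/0.207 = 1055.6 kg/h and vapour = 94.444 kg/h.
The evaporator receives (1−α)·1150 of feed at 0.810 water and removes 0.500 of that water:
0.500×0.810×(1−α)×1150 = 94.444
(1−α) = 94.444/465.75 = 0.2028;  α = 0.7972.

0.797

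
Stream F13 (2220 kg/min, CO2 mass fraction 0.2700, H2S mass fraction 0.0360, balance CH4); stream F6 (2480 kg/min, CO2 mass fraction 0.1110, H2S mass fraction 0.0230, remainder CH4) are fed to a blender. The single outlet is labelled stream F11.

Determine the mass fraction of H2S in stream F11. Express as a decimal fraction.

0.0291

Total flow out = 2220 + 2480 = 4700 kg/min.
H2S in = 2220×0.036 + 2480×0.023 = 136.96 kg/min.
H2S mass fraction in F11 = 136.96/4700 = 0.0291.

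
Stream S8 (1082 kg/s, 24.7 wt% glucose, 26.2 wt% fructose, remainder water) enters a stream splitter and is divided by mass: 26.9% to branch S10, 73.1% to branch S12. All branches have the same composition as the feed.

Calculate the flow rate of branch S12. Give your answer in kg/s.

790.9 kg/s

Branch S12 flow = 0.731×1082 = 790.94 kg/s.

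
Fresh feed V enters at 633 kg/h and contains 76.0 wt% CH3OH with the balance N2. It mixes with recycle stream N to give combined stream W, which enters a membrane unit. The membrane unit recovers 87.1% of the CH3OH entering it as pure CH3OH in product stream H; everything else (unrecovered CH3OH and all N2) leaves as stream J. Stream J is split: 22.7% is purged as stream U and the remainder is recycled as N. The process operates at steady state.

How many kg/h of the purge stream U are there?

N2 enters only via V and leaves only via the purge: 633×0.240 = 0.227×(N2 in J), and the membrane unit passes all N2, so N2 in W = N2 in J = 669.25 kg/h.
CH3OH in W: m_A = 633×0.760 + (1−0.227)·(1−0.871)·m_A, so m_A = 481.08/0.9003 = 534.37 kg/h.
J = (1−0.871)×534.37 + 669.25 = 738.18 kg/h.
Purge U = 0.227×738.18 = 167.57 kg/h.

167.6 kg/h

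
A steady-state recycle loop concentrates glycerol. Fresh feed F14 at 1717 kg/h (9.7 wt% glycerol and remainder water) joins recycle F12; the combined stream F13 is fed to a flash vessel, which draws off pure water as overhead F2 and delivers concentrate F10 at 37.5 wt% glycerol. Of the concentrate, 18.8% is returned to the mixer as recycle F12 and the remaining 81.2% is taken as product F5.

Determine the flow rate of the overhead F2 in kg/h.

Overall glycerol balance (none leaves overhead): glycerol in fresh feed = glycerol in product, i.e. 1717×0.097 = (1−0.188)·F10·0.375.
F10 = 166.55/(0.375×0.812) = 546.96 kg/h.
Recycle F12 = 0.188×546.96 = 102.83 kg/h.
Combined feed F13 = 1717 + 102.83 = 1819.8 kg/h.
Overhead F2 = F13 − F10 = 1819.8 − 546.96 = 1272.9 kg/h.

1273 kg/h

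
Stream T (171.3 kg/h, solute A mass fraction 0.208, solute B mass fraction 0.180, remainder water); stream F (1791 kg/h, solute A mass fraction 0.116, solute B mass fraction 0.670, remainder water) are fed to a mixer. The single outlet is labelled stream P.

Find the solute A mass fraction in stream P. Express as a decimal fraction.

0.124

Total flow out = 171.3 + 1791 = 1962.3 kg/h.
solute A in = 171.3×0.208 + 1791×0.116 = 243.39 kg/h.
solute A mass fraction in P = 243.39/1962.3 = 0.124.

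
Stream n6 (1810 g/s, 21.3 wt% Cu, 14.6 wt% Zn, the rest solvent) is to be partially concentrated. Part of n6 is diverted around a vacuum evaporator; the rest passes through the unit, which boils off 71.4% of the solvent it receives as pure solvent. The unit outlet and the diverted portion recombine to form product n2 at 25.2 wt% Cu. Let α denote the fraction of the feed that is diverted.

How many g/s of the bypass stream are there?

All 1810×0.213 = 385.53 g/s of Cu reaches n2, so n2 = 385.53/0.252 = 1529.9 g/s and vapour = 280.12 g/s.
The evaporator receives (1−α)·1810 of feed at 0.641 solvent and removes 0.714 of that solvent:
0.714×0.641×(1−α)×1810 = 280.12
(1−α) = 280.12/828.39 = 0.3381;  α = 0.6619.
Bypass flow = 0.6619×1810 = 1198 g/s.

1198 g/s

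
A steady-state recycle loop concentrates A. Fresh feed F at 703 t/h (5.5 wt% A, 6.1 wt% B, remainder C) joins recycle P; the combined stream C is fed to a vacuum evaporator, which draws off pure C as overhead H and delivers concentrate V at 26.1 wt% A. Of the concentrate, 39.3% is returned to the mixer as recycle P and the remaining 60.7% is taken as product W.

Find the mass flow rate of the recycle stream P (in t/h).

95.91 t/h

Overall A balance (none leaves overhead): A in fresh feed = A in product, i.e. 703×0.055 = (1−0.393)·V·0.261.
V = 38.665/(0.261×0.607) = 244.06 t/h.
Recycle P = 0.393×244.06 = 95.914 t/h.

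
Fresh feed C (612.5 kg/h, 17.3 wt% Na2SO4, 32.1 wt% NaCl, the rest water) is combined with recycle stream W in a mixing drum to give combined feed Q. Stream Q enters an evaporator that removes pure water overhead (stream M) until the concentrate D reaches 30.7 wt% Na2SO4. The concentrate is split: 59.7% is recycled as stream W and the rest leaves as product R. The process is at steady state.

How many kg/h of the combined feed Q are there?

1124 kg/h

Overall Na2SO4 balance (none leaves overhead): Na2SO4 in fresh feed = Na2SO4 in product, i.e. 612.5×0.173 = (1−0.597)·D·0.307.
D = 105.96/(0.307×0.403) = 856.46 kg/h.
Recycle W = 0.597×856.46 = 511.31 kg/h.
Combined feed Q = 612.5 + 511.31 = 1123.8 kg/h.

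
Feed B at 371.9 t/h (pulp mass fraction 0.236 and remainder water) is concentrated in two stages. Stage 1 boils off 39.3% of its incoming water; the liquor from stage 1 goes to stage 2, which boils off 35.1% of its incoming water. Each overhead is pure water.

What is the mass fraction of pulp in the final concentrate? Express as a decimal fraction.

water in feed = 371.9×0.764 = 284.13 t/h.
After stage 1: water left = (1−0.393)×284.13 = 172.47; stream total = 260.24 t/h.
After stage 2: water left = (1−0.351)×172.47 = 111.93; final concentrate = 199.7 t/h.
pulp fraction = 87.768/199.7 = 0.440.

0.440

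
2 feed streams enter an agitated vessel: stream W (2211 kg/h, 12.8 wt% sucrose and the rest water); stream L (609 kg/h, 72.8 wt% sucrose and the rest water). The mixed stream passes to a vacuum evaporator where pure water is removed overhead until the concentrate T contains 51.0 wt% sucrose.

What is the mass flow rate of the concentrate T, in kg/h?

sucrose entering = 2211×0.128 + 609×0.728 = 726.36 kg/h.
All sucrose reports to T, so T = 726.36/0.510 = 1424.2 kg/h.

1424 kg/h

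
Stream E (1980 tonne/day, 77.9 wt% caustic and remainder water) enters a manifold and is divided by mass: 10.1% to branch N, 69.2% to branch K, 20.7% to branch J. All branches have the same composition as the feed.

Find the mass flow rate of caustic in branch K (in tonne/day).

1067 tonne/day

Branch K total = 0.692×1980 = 1370.2 tonne/day.
caustic in K = 0.779×1370.2 = 1067.4 tonne/day.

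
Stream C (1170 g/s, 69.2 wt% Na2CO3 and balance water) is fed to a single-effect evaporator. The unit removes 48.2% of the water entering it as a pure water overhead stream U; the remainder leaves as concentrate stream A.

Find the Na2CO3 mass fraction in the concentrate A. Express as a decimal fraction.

Na2CO3 is not removed: 1170×0.692 = 809.64 g/s of Na2CO3 enters A.
water entering = 1170×0.308 = 360.36 g/s; overhead removed = 0.482×360.36 = 173.69 g/s.
Concentrate = 1170 − 173.69 = 996.31 g/s.
Mass fraction = 809.64/996.31 = 0.813.

0.813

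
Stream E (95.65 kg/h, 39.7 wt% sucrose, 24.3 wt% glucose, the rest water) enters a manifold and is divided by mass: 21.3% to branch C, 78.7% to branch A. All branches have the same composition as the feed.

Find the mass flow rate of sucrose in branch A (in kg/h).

29.88 kg/h

Branch A total = 0.787×95.65 = 75.277 kg/h.
sucrose in A = 0.397×75.277 = 29.885 kg/h.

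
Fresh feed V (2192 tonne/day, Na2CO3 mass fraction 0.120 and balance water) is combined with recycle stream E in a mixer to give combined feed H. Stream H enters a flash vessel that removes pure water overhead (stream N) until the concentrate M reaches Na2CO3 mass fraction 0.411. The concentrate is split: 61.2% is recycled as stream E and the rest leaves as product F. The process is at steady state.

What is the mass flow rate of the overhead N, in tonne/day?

Overall Na2CO3 balance (none leaves overhead): Na2CO3 in fresh feed = Na2CO3 in product, i.e. 2192×0.120 = (1−0.612)·M·0.411.
M = 263.04/(0.411×0.388) = 1649.5 tonne/day.
Recycle E = 0.612×1649.5 = 1009.5 tonne/day.
Combined feed H = 2192 + 1009.5 = 3201.5 tonne/day.
Overhead N = H − M = 3201.5 − 1649.5 = 1552 tonne/day.

1552 tonne/day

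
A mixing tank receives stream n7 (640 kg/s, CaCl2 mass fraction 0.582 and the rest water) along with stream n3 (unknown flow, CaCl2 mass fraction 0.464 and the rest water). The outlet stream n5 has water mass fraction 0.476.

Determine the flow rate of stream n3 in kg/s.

Let n3 be the unknown flow. Total out = 640 + n3.
water balance: 267.52 + 0.536·n3 = 0.476·(640 + n3)
(0.536 − 0.476)·n3 = 0.476×640 − 267.52 = 37.12
n3 = 37.12 / 0.060 = 618.67 kg/s

618.7 kg/s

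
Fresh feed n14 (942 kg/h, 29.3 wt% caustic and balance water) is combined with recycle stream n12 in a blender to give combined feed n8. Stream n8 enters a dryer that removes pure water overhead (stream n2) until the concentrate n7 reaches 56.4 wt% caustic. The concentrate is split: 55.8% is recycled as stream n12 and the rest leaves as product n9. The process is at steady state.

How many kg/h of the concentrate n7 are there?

Overall caustic balance (none leaves overhead): caustic in fresh feed = caustic in product, i.e. 942×0.293 = (1−0.558)·n7·0.564.
n7 = 276.01/(0.564×0.442) = 1107.2 kg/h.

1107 kg/h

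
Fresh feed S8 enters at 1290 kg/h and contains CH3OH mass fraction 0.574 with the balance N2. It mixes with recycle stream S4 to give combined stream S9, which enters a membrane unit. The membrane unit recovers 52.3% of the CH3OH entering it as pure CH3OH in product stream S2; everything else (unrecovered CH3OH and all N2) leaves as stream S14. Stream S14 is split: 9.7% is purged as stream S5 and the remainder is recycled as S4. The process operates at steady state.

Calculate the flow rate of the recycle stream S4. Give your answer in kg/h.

N2 enters only via S8 and leaves only via the purge: 1290×0.426 = 0.097×(N2 in S14), and the membrane unit passes all N2, so N2 in S9 = N2 in S14 = 5665.4 kg/h.
CH3OH in S9: m_A = 1290×0.574 + (1−0.097)·(1−0.523)·m_A, so m_A = 740.46/0.5693 = 1300.7 kg/h.
S14 = (1−0.523)×1300.7 + 5665.4 = 6285.8 kg/h.
Recycle S4 = (1−0.097)×6285.8 = 5676.1 kg/h.

5676 kg/h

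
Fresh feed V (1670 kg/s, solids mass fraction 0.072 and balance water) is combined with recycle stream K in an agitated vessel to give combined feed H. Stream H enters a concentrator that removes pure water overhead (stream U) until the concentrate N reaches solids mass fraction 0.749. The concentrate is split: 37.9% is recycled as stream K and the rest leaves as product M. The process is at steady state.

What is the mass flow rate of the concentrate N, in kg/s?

258.5 kg/s

Overall solids balance (none leaves overhead): solids in fresh feed = solids in product, i.e. 1670×0.072 = (1−0.379)·N·0.749.
N = 120.24/(0.749×0.621) = 258.51 kg/s.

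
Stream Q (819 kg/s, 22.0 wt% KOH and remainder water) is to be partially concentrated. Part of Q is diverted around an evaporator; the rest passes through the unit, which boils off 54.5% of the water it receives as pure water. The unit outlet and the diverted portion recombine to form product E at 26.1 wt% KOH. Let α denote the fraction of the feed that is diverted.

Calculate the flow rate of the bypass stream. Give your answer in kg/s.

516.4 kg/s

All 819×0.220 = 180.18 kg/s of KOH reaches E, so E = 180.18/0.261 = 690.34 kg/s and vapour = 128.66 kg/s.
The evaporator receives (1−α)·819 of feed at 0.780 water and removes 0.545 of that water:
0.545×0.780×(1−α)×819 = 128.66
(1−α) = 128.66/348.16 = 0.3695;  α = 0.6305.
Bypass flow = 0.6305×819 = 516.35 kg/s.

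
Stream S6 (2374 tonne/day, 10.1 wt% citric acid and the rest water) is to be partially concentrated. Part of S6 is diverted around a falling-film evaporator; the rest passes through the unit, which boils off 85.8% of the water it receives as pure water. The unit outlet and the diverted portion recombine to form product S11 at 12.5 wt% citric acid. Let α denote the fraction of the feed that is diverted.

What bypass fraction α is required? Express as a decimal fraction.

All 2374×0.101 = 239.77 tonne/day of citric acid reaches S11, so S11 = 239.77/0.125 = 1918.2 tonne/day and vapour = 455.81 tonne/day.
The evaporator receives (1−α)·2374 of feed at 0.899 water and removes 0.858 of that water:
0.858×0.899×(1−α)×2374 = 455.81
(1−α) = 455.81/1831.2 = 0.2489;  α = 0.7511.

0.751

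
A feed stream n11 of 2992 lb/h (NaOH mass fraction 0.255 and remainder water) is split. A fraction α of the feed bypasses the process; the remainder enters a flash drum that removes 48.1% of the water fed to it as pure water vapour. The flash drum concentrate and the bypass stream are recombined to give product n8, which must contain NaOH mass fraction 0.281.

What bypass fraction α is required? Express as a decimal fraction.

0.742

All 2992×0.255 = 762.96 lb/h of NaOH reaches n8, so n8 = 762.96/0.281 = 2715.2 lb/h and vapour = 276.84 lb/h.
The evaporator receives (1−α)·2992 of feed at 0.745 water and removes 0.481 of that water:
0.481×0.745×(1−α)×2992 = 276.84
(1−α) = 276.84/1072.2 = 0.2582;  α = 0.7418.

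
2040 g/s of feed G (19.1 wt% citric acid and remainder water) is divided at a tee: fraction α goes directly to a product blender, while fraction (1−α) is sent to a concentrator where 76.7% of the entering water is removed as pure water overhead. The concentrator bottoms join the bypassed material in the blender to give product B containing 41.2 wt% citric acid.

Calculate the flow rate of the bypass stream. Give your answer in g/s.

All 2040×0.191 = 389.64 g/s of citric acid reaches B, so B = 389.64/0.412 = 945.73 g/s and vapour = 1094.3 g/s.
The evaporator receives (1−α)·2040 of feed at 0.809 water and removes 0.767 of that water:
0.767×0.809×(1−α)×2040 = 1094.3
(1−α) = 1094.3/1265.8 = 0.8645;  α = 0.1355.
Bypass flow = 0.1355×2040 = 276.48 g/s.

276.5 g/s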